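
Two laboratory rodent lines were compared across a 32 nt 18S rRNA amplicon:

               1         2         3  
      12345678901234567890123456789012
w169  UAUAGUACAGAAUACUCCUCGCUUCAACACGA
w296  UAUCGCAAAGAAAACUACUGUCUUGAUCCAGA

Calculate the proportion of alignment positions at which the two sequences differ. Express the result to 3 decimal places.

Mismatches occur at site 4 (A→C), site 6 (U→C), site 8 (C→A), site 13 (U→A), site 17 (C→A), site 20 (C→G), site 21 (G→U), site 25 (C→G), site 27 (A→U), site 29 (A→C), site 30 (C→A).
There are 11 differences over 32 sites, so p = 11/32 = 0.344.

0.344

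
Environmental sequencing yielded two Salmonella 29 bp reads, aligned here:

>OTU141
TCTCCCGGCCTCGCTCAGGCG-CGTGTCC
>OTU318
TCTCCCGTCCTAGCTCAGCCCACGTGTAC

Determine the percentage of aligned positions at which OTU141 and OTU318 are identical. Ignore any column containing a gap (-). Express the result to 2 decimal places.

82.14%

Excluding the 1 gap column leaves 28 comparable sites.
Differing sites — 8:G/T; 12:C/A; 19:G/C; 21:G/C; 28:C/A.
23 of the 28 comparable sites match, so the percent identity is 23/28 × 100 = 82.14%.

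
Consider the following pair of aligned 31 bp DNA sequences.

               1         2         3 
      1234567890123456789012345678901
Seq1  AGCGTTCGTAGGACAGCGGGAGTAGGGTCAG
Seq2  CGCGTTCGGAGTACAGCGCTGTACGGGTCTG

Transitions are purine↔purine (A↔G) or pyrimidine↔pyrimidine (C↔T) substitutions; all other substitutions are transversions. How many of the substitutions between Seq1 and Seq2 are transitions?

The sequences differ at positions 1 (A/C, transversion), 9 (T/G, transversion), 12 (G/T, transversion), 19 (G/C, transversion), 20 (G/T, transversion), 21 (A/G, transition), 22 (G/T, transversion), 23 (T/A, transversion), 24 (A/C, transversion), 30 (A/T, transversion).
Of the 10 differences, 1 transition and 9 transversions, so the answer is 1.

1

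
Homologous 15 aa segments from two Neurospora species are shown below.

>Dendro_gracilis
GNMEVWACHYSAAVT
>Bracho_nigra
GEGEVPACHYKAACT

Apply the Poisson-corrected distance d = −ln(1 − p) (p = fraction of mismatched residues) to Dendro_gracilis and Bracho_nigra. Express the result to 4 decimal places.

0.4055

Differing sites — 2:N/E; 3:M/G; 6:W/P; 11:S/K; 14:V/C.
p = 5/15 = 0.333333.
d = −ln(1 − 0.333333) = −ln(0.666667) = 0.4055.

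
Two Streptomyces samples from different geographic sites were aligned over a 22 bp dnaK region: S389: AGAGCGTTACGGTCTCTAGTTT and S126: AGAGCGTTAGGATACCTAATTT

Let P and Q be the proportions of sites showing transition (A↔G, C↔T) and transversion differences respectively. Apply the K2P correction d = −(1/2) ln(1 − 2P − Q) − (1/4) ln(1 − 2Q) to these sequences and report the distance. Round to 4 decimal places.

The sequences differ at positions 10 (C/G, transversion), 12 (G/A, transition), 14 (C/A, transversion), 15 (T/C, transition), 19 (G/A, transition).
Of the 5 differences, 3 transitions and 2 transversions over 22 sites: P = 3/22 = 0.136364, Q = 2/22 = 0.090909.
d = −0.5·ln(0.636363) − 0.25·ln(0.818182) = −0.5·(-0.451986) − 0.25·(-0.200670) = 0.2762.

0.2762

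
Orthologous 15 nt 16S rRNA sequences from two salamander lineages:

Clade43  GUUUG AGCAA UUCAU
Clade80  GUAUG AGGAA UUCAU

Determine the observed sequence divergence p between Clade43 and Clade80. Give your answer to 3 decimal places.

0.133

Differing sites — 3:U/A; 8:C/G.
There are 2 differences over 15 sites, so p = 2/15 = 0.133.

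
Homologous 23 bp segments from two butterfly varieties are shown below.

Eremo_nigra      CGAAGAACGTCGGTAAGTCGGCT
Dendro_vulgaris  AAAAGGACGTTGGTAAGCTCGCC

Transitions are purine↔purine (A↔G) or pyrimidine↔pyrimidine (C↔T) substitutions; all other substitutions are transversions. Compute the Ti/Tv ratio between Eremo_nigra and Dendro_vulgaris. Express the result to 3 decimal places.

3.000

The sequences differ at positions 1 (C/A, transversion), 2 (G/A, transition), 6 (A/G, transition), 11 (C/T, transition), 18 (T/C, transition), 19 (C/T, transition), 20 (G/C, transversion), 23 (T/C, transition).
Of the 8 differences, 6 transitions and 2 transversions, so Ti/Tv = 6/2 = 3.000.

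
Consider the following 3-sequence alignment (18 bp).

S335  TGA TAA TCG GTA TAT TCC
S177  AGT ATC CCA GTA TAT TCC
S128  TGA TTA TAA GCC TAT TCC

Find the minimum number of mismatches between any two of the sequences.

5

Pairwise Hamming distances:
  S335 vs S177: 7
  S335 vs S128: 5
  S177 vs S128: 8
The smallest is 5, between S335 and S128.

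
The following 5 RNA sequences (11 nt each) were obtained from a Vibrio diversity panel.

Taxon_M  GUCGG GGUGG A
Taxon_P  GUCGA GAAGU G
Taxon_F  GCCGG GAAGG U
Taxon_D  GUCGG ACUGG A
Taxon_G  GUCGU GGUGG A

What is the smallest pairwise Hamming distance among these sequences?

1

Pairwise Hamming distances:
  Taxon_M vs Taxon_P: 5
  Taxon_M vs Taxon_F: 4
  Taxon_M vs Taxon_D: 2
  Taxon_M vs Taxon_G: 1
  Taxon_P vs Taxon_F: 4
  Taxon_P vs Taxon_D: 6
  Taxon_P vs Taxon_G: 5
  Taxon_F vs Taxon_D: 5
  Taxon_F vs Taxon_G: 5
  Taxon_D vs Taxon_G: 3
The smallest is 1, between Taxon_M and Taxon_G.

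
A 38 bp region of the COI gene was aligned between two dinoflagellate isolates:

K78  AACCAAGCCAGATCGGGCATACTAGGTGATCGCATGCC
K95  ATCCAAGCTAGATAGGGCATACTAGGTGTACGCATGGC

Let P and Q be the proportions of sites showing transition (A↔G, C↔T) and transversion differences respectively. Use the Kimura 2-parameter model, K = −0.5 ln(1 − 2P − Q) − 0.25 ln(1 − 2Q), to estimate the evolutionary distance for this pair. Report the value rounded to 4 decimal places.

0.1781

The sequences differ at positions 2 (A/T, transversion), 9 (C/T, transition), 14 (C/A, transversion), 29 (A/T, transversion), 30 (T/A, transversion), 37 (C/G, transversion).
Of the 6 differences, 1 transition and 5 transversions over 38 sites: P = 1/38 = 0.026316, Q = 5/38 = 0.131579.
d = −0.5·ln(0.815789) − 0.25·ln(0.736842) = −0.5·(-0.203600) − 0.25·(-0.305382) = 0.1781.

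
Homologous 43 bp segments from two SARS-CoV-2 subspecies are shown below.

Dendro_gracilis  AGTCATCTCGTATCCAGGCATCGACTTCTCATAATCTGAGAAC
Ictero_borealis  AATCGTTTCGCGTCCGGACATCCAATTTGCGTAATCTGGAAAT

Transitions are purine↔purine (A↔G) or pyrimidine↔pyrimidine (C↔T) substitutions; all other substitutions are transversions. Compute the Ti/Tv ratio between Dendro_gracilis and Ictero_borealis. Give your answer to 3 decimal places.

4.000

Mismatches occur at site 2 (G/A, transition), site 5 (A/G, transition), site 7 (C/T, transition), site 11 (T/C, transition), site 12 (A/G, transition), site 16 (A/G, transition), site 18 (G/A, transition), site 23 (G/C, transversion), site 25 (C/A, transversion), site 28 (C/T, transition), site 29 (T/G, transversion), site 31 (A/G, transition), site 39 (A/G, transition), site 40 (G/A, transition), site 43 (C/T, transition).
Of the 15 differences, 12 transitions and 3 transversions, so Ti/Tv = 12/3 = 4.000.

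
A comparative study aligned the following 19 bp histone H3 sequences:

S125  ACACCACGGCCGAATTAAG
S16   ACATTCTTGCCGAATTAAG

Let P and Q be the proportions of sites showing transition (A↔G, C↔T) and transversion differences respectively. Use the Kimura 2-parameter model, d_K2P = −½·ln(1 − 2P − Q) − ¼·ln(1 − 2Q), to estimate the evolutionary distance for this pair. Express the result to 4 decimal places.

0.3324

Mismatches occur at site 4 (C→T, transition), site 5 (C→T, transition), site 6 (A→C, transversion), site 7 (C→T, transition), site 8 (G→T, transversion).
Of the 5 differences, 3 transitions and 2 transversions over 19 sites: P = 3/19 = 0.157895, Q = 2/19 = 0.105263.
d = −0.5·ln(0.578947) − 0.25·ln(0.789474) = −0.5·(-0.546544) − 0.25·(-0.236388) = 0.3324.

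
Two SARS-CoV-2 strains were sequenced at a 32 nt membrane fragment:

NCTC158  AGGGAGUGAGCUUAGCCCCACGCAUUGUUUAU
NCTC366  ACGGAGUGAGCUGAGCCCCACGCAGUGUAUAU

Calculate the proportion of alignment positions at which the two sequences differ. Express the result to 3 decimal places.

0.125

Mismatches occur at site 2 (G/C), site 13 (U/G), site 25 (U/G), site 29 (U/A).
There are 4 differences over 32 sites, so p = 4/32 = 0.125.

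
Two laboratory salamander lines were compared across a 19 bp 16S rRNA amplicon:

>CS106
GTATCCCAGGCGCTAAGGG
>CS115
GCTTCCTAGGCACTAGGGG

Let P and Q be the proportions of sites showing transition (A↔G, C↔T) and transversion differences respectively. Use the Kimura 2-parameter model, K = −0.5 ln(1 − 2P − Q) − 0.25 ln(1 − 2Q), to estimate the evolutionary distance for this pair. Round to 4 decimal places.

The sequences differ at positions 2 (T/C, transition), 3 (A/T, transversion), 7 (C/T, transition), 12 (G/A, transition), 16 (A/G, transition).
Of the 5 differences, 4 transitions and 1 transversion over 19 sites: P = 4/19 = 0.210526, Q = 1/19 = 0.052632.
d = −0.5·ln(0.526316) − 0.25·ln(0.894736) = −0.5·(-0.641853) − 0.25·(-0.111227) = 0.3487.

0.3487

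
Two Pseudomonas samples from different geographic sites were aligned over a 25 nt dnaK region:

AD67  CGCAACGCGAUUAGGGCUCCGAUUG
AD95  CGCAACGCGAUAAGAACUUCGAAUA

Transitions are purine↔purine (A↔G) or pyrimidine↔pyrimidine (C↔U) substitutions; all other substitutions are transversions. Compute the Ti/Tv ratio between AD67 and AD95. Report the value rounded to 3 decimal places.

2.000

Differing sites — 12:U/A (Tv); 15:G/A (Ti); 16:G/A (Ti); 19:C/U (Ti); 23:U/A (Tv); 25:G/A (Ti).
Of the 6 differences, 4 transitions and 2 transversions, so Ti/Tv = 4/2 = 2.000.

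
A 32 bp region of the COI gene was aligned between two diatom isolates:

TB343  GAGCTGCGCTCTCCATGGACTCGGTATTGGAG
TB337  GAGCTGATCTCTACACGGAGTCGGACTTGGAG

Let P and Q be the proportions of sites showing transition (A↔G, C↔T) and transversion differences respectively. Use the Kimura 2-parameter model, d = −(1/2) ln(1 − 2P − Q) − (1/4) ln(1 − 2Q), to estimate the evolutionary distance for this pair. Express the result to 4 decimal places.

0.2613

The sequences differ at positions 7 (C/A, transversion), 8 (G/T, transversion), 13 (C/A, transversion), 16 (T/C, transition), 20 (C/G, transversion), 25 (T/A, transversion), 26 (A/C, transversion).
Of the 7 differences, 1 transition and 6 transversions over 32 sites: P = 1/32 = 0.031250, Q = 6/32 = 0.187500.
d = −0.5·ln(0.750000) − 0.25·ln(0.625000) = −0.5·(-0.287682) − 0.25·(-0.470004) = 0.2613.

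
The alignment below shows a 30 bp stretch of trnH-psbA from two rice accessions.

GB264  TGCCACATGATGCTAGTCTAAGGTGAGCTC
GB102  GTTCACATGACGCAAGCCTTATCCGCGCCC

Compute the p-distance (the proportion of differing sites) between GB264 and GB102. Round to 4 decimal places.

The sequences differ at positions 1 (T/G), 2 (G/T), 3 (C/T), 11 (T/C), 14 (T/A), 17 (T/C), 20 (A/T), 22 (G/T), 23 (G/C), 24 (T/C), 26 (A/C), 29 (T/C).
There are 12 differences over 30 sites, so p = 12/30 = 0.4000.

0.4000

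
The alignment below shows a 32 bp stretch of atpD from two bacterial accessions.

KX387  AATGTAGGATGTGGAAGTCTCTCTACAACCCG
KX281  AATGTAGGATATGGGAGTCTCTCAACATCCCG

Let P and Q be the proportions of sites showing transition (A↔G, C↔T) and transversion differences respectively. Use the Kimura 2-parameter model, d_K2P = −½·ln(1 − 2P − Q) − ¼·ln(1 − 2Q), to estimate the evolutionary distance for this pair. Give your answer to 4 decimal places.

The sequences differ at positions 11 (G/A, transition), 15 (A/G, transition), 24 (T/A, transversion), 28 (A/T, transversion).
Of the 4 differences, 2 transitions and 2 transversions over 32 sites: P = 2/32 = 0.062500, Q = 2/32 = 0.062500.
d = −0.5·ln(0.812500) − 0.25·ln(0.875000) = −0.5·(-0.207639) − 0.25·(-0.133531) = 0.1372.

0.1372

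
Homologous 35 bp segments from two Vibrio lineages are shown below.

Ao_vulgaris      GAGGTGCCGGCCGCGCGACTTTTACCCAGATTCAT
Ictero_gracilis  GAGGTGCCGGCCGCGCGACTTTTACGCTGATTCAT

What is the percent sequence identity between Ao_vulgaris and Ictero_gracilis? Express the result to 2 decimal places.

Mismatches occur at site 26 (C↔G), site 28 (A↔T).
33 of the 35 sites match, so the percent identity is 33/35 × 100 = 94.29%.

94.29%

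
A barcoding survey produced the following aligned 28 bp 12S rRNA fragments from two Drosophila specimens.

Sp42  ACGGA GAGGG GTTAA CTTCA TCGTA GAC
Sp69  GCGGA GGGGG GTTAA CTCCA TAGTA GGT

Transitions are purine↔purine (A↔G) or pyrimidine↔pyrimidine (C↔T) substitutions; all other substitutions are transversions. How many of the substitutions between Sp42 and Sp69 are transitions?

Mismatches occur at site 1 (A↔G, transition), site 7 (A↔G, transition), site 18 (T↔C, transition), site 22 (C↔A, transversion), site 27 (A↔G, transition), site 28 (C↔T, transition).
Of the 6 differences, 5 transitions and 1 transversion, so the answer is 5.

5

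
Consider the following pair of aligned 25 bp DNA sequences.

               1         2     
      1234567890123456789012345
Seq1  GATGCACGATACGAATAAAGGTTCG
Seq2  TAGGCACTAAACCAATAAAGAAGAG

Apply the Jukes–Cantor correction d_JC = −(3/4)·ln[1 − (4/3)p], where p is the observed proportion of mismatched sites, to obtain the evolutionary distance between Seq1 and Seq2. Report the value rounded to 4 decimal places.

0.4904

Differing sites — 1:G/T; 3:T/G; 8:G/T; 10:T/A; 13:G/C; 21:G/A; 22:T/A; 23:T/G; 24:C/A.
p = 9/25 = 0.360000.
d = −0.75 · ln(1 − (4/3)·0.360000) = −0.75 · ln(0.520000) = −0.75 · (-0.653926) = 0.4904.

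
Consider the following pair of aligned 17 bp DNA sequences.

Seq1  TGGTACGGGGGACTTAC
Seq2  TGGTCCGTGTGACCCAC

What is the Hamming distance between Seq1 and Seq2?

5

Differing sites — 5:A/C; 8:G/T; 10:G/T; 14:T/C; 15:T/C.
That gives 5 mismatches out of 17 aligned sites, so the Hamming distance is 5.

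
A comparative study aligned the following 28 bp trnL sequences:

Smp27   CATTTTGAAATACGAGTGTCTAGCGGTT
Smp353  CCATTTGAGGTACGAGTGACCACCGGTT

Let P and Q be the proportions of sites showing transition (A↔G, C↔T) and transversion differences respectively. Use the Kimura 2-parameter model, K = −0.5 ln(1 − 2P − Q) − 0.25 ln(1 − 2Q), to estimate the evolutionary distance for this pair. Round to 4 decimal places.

Mismatches occur at site 2 (A→C, transversion), site 3 (T→A, transversion), site 9 (A→G, transition), site 10 (A→G, transition), site 19 (T→A, transversion), site 21 (T→C, transition), site 23 (G→C, transversion).
Of the 7 differences, 3 transitions and 4 transversions over 28 sites: P = 3/28 = 0.107143, Q = 4/28 = 0.142857.
d = −0.5·ln(0.642857) − 0.25·ln(0.714286) = −0.5·(-0.441833) − 0.25·(-0.336472) = 0.3050.

0.3050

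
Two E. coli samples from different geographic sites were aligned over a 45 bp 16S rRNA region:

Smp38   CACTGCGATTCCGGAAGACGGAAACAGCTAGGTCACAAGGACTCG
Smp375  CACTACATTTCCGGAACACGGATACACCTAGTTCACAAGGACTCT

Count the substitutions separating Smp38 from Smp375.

8

Differing sites — 5:G/A; 7:G/A; 8:A/T; 17:G/C; 23:A/T; 27:G/C; 32:G/T; 45:G/T.
That gives 8 mismatches out of 45 aligned sites, so the Hamming distance is 8.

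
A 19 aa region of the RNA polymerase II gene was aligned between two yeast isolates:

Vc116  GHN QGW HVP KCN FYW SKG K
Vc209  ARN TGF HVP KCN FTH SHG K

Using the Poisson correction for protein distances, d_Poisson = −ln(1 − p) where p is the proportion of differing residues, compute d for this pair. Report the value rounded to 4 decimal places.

0.4595

Mismatches occur at site 1 (G→A), site 2 (H→R), site 4 (Q→T), site 6 (W→F), site 14 (Y→T), site 15 (W→H), site 17 (K→H).
p = 7/19 = 0.368421.
d = −ln(1 − 0.368421) = −ln(0.631579) = 0.4595.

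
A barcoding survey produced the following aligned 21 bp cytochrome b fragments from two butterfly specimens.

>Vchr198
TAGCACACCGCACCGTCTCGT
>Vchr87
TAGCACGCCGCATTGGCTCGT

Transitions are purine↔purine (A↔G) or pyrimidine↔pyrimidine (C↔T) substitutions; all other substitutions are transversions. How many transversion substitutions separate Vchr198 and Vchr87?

1

The sequences differ at positions 7 (A/G, transition), 13 (C/T, transition), 14 (C/T, transition), 16 (T/G, transversion).
Of the 4 differences, 3 transitions and 1 transversion, so the answer is 1.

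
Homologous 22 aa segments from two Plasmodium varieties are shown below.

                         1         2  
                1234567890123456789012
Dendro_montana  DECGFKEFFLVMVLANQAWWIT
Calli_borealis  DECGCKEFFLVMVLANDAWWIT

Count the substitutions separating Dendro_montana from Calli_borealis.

2

Mismatches occur at site 5 (F→C), site 17 (Q→D).
That gives 2 mismatches out of 22 aligned sites, so the Hamming distance is 2.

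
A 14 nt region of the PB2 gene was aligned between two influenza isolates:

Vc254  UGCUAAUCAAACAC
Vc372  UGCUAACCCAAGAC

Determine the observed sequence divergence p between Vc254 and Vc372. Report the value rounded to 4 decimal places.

0.2143

The sequences differ at positions 7 (U/C), 9 (A/C), 12 (C/G).
There are 3 differences over 14 sites, so p = 3/14 = 0.2143.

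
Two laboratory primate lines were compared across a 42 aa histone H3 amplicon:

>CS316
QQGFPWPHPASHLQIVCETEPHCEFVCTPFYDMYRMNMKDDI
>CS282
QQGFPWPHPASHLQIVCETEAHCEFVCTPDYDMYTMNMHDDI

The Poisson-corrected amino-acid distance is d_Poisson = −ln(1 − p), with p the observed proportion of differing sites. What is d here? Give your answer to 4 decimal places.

0.1001

Differing sites — 21:P/A; 30:F/D; 35:R/T; 39:K/H.
p = 4/42 = 0.095238.
d = −ln(1 − 0.095238) = −ln(0.904762) = 0.1001.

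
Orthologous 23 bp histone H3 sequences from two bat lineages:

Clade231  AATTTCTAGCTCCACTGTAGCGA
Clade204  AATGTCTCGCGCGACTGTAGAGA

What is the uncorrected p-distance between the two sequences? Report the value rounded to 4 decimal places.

0.2174

Differing sites — 4:T/G; 8:A/C; 11:T/G; 13:C/G; 21:C/A.
There are 5 differences over 23 sites, so p = 5/23 = 0.2174.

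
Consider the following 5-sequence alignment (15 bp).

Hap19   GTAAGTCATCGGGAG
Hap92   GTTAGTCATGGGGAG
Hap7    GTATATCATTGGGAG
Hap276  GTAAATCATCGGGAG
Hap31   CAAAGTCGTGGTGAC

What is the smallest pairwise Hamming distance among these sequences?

1

Pairwise Hamming distances:
  Hap19 vs Hap92: 2
  Hap19 vs Hap7: 3
  Hap19 vs Hap276: 1
  Hap19 vs Hap31: 6
  Hap92 vs Hap7: 4
  Hap92 vs Hap276: 3
  Hap92 vs Hap31: 6
  Hap7 vs Hap276: 2
  Hap7 vs Hap31: 8
  Hap276 vs Hap31: 7
The smallest is 1, between Hap19 and Hap276.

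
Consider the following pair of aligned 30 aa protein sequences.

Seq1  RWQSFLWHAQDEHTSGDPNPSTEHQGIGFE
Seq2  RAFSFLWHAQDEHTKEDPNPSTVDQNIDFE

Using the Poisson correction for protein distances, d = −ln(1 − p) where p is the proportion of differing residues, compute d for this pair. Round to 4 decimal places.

The sequences differ at positions 2 (W/A), 3 (Q/F), 15 (S/K), 16 (G/E), 23 (E/V), 24 (H/D), 26 (G/N), 28 (G/D).
p = 8/30 = 0.266667.
d = −ln(1 − 0.266667) = −ln(0.733333) = 0.3102.

0.3102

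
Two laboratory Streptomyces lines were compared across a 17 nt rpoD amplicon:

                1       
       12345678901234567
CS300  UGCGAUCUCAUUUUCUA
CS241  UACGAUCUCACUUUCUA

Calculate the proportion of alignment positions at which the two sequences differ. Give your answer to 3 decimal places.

The sequences differ at positions 2 (G/A), 11 (U/C).
There are 2 differences over 17 sites, so p = 2/17 = 0.118.

0.118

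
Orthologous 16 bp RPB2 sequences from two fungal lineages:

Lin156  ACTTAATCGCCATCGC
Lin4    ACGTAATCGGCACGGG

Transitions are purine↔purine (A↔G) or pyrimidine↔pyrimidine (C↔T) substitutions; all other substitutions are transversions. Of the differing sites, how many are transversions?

4

The sequences differ at positions 3 (T/G, transversion), 10 (C/G, transversion), 13 (T/C, transition), 14 (C/G, transversion), 16 (C/G, transversion).
Of the 5 differences, 1 transition and 4 transversions, so the answer is 4.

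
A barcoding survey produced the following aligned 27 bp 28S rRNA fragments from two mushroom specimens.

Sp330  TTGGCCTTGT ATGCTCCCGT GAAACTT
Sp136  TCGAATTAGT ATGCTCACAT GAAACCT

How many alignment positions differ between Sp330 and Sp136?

Mismatches occur at site 2 (T↔C), site 4 (G↔A), site 5 (C↔A), site 6 (C↔T), site 8 (T↔A), site 17 (C↔A), site 19 (G↔A), site 26 (T↔C).
That gives 8 mismatches out of 27 aligned sites, so the Hamming distance is 8.

8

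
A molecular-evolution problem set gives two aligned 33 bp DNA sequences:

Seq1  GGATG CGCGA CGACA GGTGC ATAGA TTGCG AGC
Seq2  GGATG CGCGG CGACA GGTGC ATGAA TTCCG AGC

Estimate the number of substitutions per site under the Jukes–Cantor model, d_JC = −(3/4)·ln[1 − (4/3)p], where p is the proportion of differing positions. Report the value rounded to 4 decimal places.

0.1322

Mismatches occur at site 10 (A↔G), site 23 (A↔G), site 24 (G↔A), site 28 (G↔C).
p = 4/33 = 0.121212.
d = −0.75 · ln(1 − (4/3)·0.121212) = −0.75 · ln(0.838384) = −0.75 · (-0.176279) = 0.1322.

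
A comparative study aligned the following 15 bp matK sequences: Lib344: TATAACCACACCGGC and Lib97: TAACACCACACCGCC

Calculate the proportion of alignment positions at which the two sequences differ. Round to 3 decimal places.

The sequences differ at positions 3 (T/A), 4 (A/C), 14 (G/C).
There are 3 differences over 15 sites, so p = 3/15 = 0.200.

0.200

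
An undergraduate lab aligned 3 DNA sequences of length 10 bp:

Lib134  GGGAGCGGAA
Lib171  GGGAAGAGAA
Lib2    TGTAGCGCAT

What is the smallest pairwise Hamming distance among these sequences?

3

Pairwise Hamming distances:
  Lib134 vs Lib171: 3
  Lib134 vs Lib2: 4
  Lib171 vs Lib2: 7
The smallest is 3, between Lib134 and Lib171.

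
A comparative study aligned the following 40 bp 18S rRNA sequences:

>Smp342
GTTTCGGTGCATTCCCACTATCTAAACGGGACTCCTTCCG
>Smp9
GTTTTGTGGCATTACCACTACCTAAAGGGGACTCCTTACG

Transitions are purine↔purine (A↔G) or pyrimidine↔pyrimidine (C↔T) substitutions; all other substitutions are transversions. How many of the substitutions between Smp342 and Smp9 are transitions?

2

The sequences differ at positions 5 (C/T, transition), 7 (G/T, transversion), 8 (T/G, transversion), 14 (C/A, transversion), 21 (T/C, transition), 27 (C/G, transversion), 38 (C/A, transversion).
Of the 7 differences, 2 transitions and 5 transversions, so the answer is 2.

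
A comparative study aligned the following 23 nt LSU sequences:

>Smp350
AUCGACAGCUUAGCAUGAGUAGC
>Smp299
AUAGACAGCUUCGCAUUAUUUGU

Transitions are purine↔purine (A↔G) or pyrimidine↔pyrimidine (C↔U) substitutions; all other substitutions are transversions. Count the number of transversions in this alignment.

Mismatches occur at site 3 (C/A, transversion), site 12 (A/C, transversion), site 17 (G/U, transversion), site 19 (G/U, transversion), site 21 (A/U, transversion), site 23 (C/U, transition).
Of the 6 differences, 1 transition and 5 transversions, so the answer is 5.

5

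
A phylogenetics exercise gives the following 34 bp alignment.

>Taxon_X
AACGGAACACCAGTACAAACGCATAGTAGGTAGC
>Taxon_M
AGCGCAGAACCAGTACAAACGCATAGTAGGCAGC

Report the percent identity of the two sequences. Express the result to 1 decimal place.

The sequences differ at positions 2 (A/G), 5 (G/C), 7 (A/G), 8 (C/A), 31 (T/C).
29 of the 34 sites match, so the percent identity is 29/34 × 100 = 85.3%.

85.3%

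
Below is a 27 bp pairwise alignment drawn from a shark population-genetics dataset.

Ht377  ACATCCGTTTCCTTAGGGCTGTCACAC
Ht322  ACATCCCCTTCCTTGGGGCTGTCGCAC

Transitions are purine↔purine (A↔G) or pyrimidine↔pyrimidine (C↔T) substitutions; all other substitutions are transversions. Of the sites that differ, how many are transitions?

The sequences differ at positions 7 (G/C, transversion), 8 (T/C, transition), 15 (A/G, transition), 24 (A/G, transition).
Of the 4 differences, 3 transitions and 1 transversion, so the answer is 3.

3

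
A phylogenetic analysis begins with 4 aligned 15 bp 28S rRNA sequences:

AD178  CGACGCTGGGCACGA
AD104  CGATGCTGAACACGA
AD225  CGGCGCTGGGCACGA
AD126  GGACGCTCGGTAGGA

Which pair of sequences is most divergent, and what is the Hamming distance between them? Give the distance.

Pairwise Hamming distances:
  AD178 vs AD104: 3
  AD178 vs AD225: 1
  AD178 vs AD126: 4
  AD104 vs AD225: 4
  AD104 vs AD126: 7
  AD225 vs AD126: 5
The largest is 7, between AD104 and AD126.

7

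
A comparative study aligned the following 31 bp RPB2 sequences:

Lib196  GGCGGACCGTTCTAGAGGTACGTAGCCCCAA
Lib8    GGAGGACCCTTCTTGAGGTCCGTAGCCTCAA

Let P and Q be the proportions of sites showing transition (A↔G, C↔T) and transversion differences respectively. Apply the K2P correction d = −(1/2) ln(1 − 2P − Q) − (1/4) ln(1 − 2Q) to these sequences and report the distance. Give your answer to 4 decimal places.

Mismatches occur at site 3 (C/A, transversion), site 9 (G/C, transversion), site 14 (A/T, transversion), site 20 (A/C, transversion), site 28 (C/T, transition).
Of the 5 differences, 1 transition and 4 transversions over 31 sites: P = 1/31 = 0.032258, Q = 4/31 = 0.129032.
d = −0.5·ln(0.806452) − 0.25·ln(0.741936) = −0.5·(-0.215111) − 0.25·(-0.298492) = 0.1822.

0.1822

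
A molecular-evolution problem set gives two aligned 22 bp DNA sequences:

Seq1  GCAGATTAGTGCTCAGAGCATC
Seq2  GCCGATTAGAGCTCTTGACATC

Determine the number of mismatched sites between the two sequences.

6

Mismatches occur at site 3 (A/C), site 10 (T/A), site 15 (A/T), site 16 (G/T), site 17 (A/G), site 18 (G/A).
That gives 6 mismatches out of 22 aligned sites, so the Hamming distance is 6.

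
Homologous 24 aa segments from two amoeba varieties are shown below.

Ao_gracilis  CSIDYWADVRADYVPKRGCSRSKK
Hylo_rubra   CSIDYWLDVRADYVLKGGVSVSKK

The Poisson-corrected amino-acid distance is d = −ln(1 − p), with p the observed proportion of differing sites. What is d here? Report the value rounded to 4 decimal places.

The sequences differ at positions 7 (A/L), 15 (P/L), 17 (R/G), 19 (C/V), 21 (R/V).
p = 5/24 = 0.208333.
d = −ln(1 − 0.208333) = −ln(0.791667) = 0.2336.

0.2336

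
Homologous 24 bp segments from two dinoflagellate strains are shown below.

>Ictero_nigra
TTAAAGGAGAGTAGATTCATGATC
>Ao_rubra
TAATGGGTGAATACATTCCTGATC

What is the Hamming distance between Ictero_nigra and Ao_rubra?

7

The sequences differ at positions 2 (T/A), 4 (A/T), 5 (A/G), 8 (A/T), 11 (G/A), 14 (G/C), 19 (A/C).
That gives 7 mismatches out of 24 aligned sites, so the Hamming distance is 7.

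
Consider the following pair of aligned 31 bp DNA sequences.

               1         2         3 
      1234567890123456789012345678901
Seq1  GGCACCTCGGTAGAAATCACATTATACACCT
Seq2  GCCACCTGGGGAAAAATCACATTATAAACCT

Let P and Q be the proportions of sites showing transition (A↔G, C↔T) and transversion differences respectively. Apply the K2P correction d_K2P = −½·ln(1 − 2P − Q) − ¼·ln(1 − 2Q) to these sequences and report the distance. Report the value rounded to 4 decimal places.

0.1822

Mismatches occur at site 2 (G→C, transversion), site 8 (C→G, transversion), site 11 (T→G, transversion), site 13 (G→A, transition), site 27 (C→A, transversion).
Of the 5 differences, 1 transition and 4 transversions over 31 sites: P = 1/31 = 0.032258, Q = 4/31 = 0.129032.
d = −0.5·ln(0.806452) − 0.25·ln(0.741936) = −0.5·(-0.215111) − 0.25·(-0.298492) = 0.1822.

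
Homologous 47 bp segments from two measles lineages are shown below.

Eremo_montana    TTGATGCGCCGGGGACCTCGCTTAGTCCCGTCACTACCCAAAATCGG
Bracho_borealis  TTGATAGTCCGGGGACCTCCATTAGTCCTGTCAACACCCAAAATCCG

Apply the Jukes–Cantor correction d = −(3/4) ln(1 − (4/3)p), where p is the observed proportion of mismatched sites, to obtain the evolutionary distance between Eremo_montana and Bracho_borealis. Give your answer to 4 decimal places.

Differing sites — 6:G/A; 7:C/G; 8:G/T; 20:G/C; 21:C/A; 29:C/T; 34:C/A; 35:T/C; 46:G/C.
p = 9/47 = 0.191489.
d = −0.75 · ln(1 − (4/3)·0.191489) = −0.75 · ln(0.744681) = −0.75 · (-0.294799) = 0.2211.

0.2211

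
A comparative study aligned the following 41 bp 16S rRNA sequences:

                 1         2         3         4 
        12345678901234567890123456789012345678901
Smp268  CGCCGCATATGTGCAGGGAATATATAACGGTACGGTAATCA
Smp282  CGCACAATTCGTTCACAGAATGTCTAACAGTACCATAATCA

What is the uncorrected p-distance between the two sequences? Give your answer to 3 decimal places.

Mismatches occur at site 4 (C/A), site 5 (G/C), site 6 (C/A), site 9 (A/T), site 10 (T/C), site 13 (G/T), site 16 (G/C), site 17 (G/A), site 22 (A/G), site 24 (A/C), site 29 (G/A), site 34 (G/C), site 35 (G/A).
There are 13 differences over 41 sites, so p = 13/41 = 0.317.

0.317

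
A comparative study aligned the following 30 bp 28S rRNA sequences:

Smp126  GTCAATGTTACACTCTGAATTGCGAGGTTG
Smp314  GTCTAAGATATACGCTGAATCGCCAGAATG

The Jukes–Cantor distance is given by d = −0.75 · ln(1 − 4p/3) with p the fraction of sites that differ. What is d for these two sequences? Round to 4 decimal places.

0.3831

Differing sites — 4:A/T; 6:T/A; 8:T/A; 11:C/T; 14:T/G; 21:T/C; 24:G/C; 27:G/A; 28:T/A.
p = 9/30 = 0.300000.
d = −0.75 · ln(1 − (4/3)·0.300000) = −0.75 · ln(0.600000) = −0.75 · (-0.510826) = 0.3831.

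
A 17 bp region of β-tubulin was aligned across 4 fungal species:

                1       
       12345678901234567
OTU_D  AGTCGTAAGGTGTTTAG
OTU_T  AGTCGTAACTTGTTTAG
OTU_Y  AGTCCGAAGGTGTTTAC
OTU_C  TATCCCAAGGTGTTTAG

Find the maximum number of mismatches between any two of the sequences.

6

Pairwise Hamming distances:
  OTU_D vs OTU_T: 2
  OTU_D vs OTU_Y: 3
  OTU_D vs OTU_C: 4
  OTU_T vs OTU_Y: 5
  OTU_T vs OTU_C: 6
  OTU_Y vs OTU_C: 4
The largest is 6, between OTU_T and OTU_C.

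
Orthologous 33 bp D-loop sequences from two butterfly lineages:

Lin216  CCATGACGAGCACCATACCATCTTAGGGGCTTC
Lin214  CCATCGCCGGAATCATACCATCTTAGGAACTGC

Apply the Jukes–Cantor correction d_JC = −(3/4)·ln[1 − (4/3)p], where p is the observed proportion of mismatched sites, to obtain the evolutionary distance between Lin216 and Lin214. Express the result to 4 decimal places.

0.3390

The sequences differ at positions 5 (G/C), 6 (A/G), 8 (G/C), 9 (A/G), 11 (C/A), 13 (C/T), 28 (G/A), 29 (G/A), 32 (T/G).
p = 9/33 = 0.272727.
d = −0.75 · ln(1 − (4/3)·0.272727) = −0.75 · ln(0.636364) = −0.75 · (-0.451985) = 0.3390.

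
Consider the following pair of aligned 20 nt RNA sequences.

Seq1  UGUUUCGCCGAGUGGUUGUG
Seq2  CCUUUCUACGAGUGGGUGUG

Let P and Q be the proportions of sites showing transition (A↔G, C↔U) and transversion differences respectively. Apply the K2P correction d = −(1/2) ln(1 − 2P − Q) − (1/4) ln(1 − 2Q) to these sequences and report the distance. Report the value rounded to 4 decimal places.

0.3060

Differing sites — 1:U/C (Ti); 2:G/C (Tv); 7:G/U (Tv); 8:C/A (Tv); 16:U/G (Tv).
Of the 5 differences, 1 transition and 4 transversions over 20 sites: P = 1/20 = 0.050000, Q = 4/20 = 0.200000.
d = −0.5·ln(0.700000) − 0.25·ln(0.600000) = −0.5·(-0.356675) − 0.25·(-0.510826) = 0.3060.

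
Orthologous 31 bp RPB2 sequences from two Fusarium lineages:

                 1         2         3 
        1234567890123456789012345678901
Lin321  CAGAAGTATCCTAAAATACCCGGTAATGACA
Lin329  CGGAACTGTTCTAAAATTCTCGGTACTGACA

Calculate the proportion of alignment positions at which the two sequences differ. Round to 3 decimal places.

Differing sites — 2:A/G; 6:G/C; 8:A/G; 10:C/T; 18:A/T; 20:C/T; 26:A/C.
There are 7 differences over 31 sites, so p = 7/31 = 0.226.

0.226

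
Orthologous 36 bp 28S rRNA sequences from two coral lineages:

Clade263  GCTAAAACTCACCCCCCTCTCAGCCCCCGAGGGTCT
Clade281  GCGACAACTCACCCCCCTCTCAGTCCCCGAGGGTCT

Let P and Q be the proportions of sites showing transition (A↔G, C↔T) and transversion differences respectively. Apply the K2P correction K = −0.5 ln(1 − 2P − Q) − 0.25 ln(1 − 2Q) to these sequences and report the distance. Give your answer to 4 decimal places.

Mismatches occur at site 3 (T/G, transversion), site 5 (A/C, transversion), site 24 (C/T, transition).
Of the 3 differences, 1 transition and 2 transversions over 36 sites: P = 1/36 = 0.027778, Q = 2/36 = 0.055556.
d = −0.5·ln(0.888888) − 0.25·ln(0.888888) = −0.5·(-0.117784) − 0.25·(-0.117784) = 0.0883.

0.0883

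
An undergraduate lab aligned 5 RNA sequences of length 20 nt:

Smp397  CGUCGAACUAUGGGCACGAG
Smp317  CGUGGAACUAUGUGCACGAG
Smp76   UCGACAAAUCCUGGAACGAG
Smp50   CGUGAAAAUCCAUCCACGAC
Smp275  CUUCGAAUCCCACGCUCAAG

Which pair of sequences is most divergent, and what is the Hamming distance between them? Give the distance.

Pairwise Hamming distances:
  Smp397 vs Smp317: 2
  Smp397 vs Smp76: 10
  Smp397 vs Smp50: 9
  Smp397 vs Smp275: 9
  Smp317 vs Smp76: 11
  Smp317 vs Smp50: 7
  Smp317 vs Smp275: 10
  Smp76 vs Smp50: 10
  Smp76 vs Smp275: 12
  Smp50 vs Smp275: 10
The largest is 12, between Smp76 and Smp275.

12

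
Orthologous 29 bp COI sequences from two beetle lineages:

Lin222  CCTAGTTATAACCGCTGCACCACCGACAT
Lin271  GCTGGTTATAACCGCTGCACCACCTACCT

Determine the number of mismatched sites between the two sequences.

Differing sites — 1:C/G; 4:A/G; 25:G/T; 28:A/C.
That gives 4 mismatches out of 29 aligned sites, so the Hamming distance is 4.

4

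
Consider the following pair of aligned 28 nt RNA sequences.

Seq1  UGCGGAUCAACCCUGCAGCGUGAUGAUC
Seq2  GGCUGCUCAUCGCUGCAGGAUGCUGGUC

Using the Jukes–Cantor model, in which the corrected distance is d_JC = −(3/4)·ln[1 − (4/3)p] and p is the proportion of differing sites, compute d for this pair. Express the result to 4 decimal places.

0.4197

The sequences differ at positions 1 (U/G), 4 (G/U), 6 (A/C), 10 (A/U), 12 (C/G), 19 (C/G), 20 (G/A), 23 (A/C), 26 (A/G).
p = 9/28 = 0.321429.
d = −0.75 · ln(1 − (4/3)·0.321429) = −0.75 · ln(0.571428) = −0.75 · (-0.559617) = 0.4197.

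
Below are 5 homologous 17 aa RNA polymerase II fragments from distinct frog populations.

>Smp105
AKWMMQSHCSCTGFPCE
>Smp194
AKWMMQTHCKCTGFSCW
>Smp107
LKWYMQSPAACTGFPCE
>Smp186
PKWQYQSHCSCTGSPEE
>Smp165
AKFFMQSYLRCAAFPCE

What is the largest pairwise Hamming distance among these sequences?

Pairwise Hamming distances:
  Smp105 vs Smp194: 4
  Smp105 vs Smp107: 5
  Smp105 vs Smp186: 5
  Smp105 vs Smp165: 7
  Smp194 vs Smp107: 8
  Smp194 vs Smp186: 9
  Smp194 vs Smp165: 10
  Smp107 vs Smp186: 8
  Smp107 vs Smp165: 8
  Smp186 vs Smp165: 11
The largest is 11, between Smp186 and Smp165.

11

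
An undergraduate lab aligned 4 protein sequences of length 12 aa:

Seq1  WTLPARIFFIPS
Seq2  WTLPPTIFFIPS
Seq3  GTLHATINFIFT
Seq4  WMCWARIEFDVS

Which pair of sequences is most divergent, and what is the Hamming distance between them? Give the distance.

Pairwise Hamming distances:
  Seq1 vs Seq2: 2
  Seq1 vs Seq3: 6
  Seq1 vs Seq4: 6
  Seq2 vs Seq3: 6
  Seq2 vs Seq4: 8
  Seq3 vs Seq4: 9
The largest is 9, between Seq3 and Seq4.

9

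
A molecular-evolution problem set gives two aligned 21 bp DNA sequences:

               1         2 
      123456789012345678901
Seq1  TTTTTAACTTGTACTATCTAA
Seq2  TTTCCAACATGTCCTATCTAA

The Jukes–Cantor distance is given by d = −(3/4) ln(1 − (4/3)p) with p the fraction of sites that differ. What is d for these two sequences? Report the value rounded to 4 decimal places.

The sequences differ at positions 4 (T/C), 5 (T/C), 9 (T/A), 13 (A/C).
p = 4/21 = 0.190476.
d = −0.75 · ln(1 − (4/3)·0.190476) = −0.75 · ln(0.746032) = −0.75 · (-0.292987) = 0.2197.

0.2197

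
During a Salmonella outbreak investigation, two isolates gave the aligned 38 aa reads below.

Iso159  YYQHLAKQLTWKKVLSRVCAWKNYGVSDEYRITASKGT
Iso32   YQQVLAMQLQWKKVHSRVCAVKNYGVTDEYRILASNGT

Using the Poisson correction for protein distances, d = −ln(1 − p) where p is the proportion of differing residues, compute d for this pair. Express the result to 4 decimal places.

0.2703

Mismatches occur at site 2 (Y/Q), site 4 (H/V), site 7 (K/M), site 10 (T/Q), site 15 (L/H), site 21 (W/V), site 27 (S/T), site 33 (T/L), site 36 (K/N).
p = 9/38 = 0.236842.
d = −ln(1 − 0.236842) = −ln(0.763158) = 0.2703.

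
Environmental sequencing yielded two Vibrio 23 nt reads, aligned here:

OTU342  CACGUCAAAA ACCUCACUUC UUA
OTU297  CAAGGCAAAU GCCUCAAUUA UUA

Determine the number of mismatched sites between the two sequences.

6

Differing sites — 3:C/A; 5:U/G; 10:A/U; 11:A/G; 17:C/A; 20:C/A.
That gives 6 mismatches out of 23 aligned sites, so the Hamming distance is 6.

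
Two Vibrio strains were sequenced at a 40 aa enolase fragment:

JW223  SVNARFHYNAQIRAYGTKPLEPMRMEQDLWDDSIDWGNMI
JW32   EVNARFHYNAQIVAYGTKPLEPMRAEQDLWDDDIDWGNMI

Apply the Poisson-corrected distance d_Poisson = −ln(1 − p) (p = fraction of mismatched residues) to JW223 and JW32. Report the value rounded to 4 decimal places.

0.1054

The sequences differ at positions 1 (S/E), 13 (R/V), 25 (M/A), 33 (S/D).
p = 4/40 = 0.100000.
d = −ln(1 − 0.100000) = −ln(0.900000) = 0.1054.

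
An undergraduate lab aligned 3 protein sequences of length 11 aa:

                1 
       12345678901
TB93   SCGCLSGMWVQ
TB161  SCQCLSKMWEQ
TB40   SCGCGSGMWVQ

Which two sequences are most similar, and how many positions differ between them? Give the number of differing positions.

Pairwise Hamming distances:
  TB93 vs TB161: 3
  TB93 vs TB40: 1
  TB161 vs TB40: 4
The smallest is 1, between TB93 and TB40.

1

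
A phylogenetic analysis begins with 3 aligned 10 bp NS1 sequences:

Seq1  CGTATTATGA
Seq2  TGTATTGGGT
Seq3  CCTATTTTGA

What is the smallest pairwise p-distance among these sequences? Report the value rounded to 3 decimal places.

0.200

Pairwise Hamming distances:
  Seq1 vs Seq2: 4
  Seq1 vs Seq3: 2
  Seq2 vs Seq3: 5
The smallest is 2 mismatches, between Seq1 and Seq3; p = 2/10 = 0.200.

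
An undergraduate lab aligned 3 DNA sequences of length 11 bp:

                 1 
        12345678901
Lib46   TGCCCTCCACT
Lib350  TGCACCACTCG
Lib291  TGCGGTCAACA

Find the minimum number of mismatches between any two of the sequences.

4

Pairwise Hamming distances:
  Lib46 vs Lib350: 5
  Lib46 vs Lib291: 4
  Lib350 vs Lib291: 7
The smallest is 4, between Lib46 and Lib291.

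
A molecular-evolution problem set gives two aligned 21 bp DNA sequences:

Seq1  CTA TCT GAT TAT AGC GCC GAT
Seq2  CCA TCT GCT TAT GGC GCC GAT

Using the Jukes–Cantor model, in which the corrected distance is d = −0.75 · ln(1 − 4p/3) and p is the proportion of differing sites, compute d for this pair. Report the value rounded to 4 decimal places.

The sequences differ at positions 2 (T/C), 8 (A/C), 13 (A/G).
p = 3/21 = 0.142857.
d = −0.75 · ln(1 − (4/3)·0.142857) = −0.75 · ln(0.809524) = −0.75 · (-0.211309) = 0.1585.

0.1585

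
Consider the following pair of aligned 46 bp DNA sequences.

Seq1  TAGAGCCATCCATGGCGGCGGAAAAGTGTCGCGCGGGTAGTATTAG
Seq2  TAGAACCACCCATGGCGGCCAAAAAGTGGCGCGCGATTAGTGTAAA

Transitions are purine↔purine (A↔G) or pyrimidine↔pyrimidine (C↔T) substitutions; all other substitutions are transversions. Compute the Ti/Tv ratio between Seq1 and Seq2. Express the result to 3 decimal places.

1.500

Mismatches occur at site 5 (G→A, transition), site 9 (T→C, transition), site 20 (G→C, transversion), site 21 (G→A, transition), site 29 (T→G, transversion), site 36 (G→A, transition), site 37 (G→T, transversion), site 42 (A→G, transition), site 44 (T→A, transversion), site 46 (G→A, transition).
Of the 10 differences, 6 transitions and 4 transversions, so Ti/Tv = 6/4 = 1.500.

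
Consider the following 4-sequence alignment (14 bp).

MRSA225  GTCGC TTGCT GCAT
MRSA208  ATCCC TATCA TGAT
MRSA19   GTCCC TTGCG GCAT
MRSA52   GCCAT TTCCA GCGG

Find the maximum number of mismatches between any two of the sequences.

Pairwise Hamming distances:
  MRSA225 vs MRSA208: 7
  MRSA225 vs MRSA19: 2
  MRSA225 vs MRSA52: 7
  MRSA208 vs MRSA19: 6
  MRSA208 vs MRSA52: 10
  MRSA19 vs MRSA52: 7
The largest is 10, between MRSA208 and MRSA52.

10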